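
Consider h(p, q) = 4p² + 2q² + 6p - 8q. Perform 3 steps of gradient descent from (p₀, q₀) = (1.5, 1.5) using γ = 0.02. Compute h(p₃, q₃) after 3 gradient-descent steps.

-2.833037359104

∇h = (8p + 6, 4q - 8)
Step 1: at (1.5, 1.5), ∇h = (18, -2) → (1.5, 1.5) − 0.02·(18, -2) = (1.14, 1.54)
Step 2: at (1.14, 1.54), ∇h = (15.12, -1.84) → (1.14, 1.54) − 0.02·(15.12, -1.84) = (0.8376, 1.5768)
Step 3: at (0.8376, 1.5768), ∇h = (12.7008, -1.6928) → (0.8376, 1.5768) − 0.02·(12.7008, -1.6928) = (0.583584, 1.610656)
h(0.583584, 1.610656) = -2.833037359104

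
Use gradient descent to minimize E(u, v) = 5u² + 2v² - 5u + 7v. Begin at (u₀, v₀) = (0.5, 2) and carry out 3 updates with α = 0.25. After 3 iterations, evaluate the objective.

∇E = (10u - 5, 4v + 7)
Step 1: at (0.5, 2), ∇E = (0, 15) → (0.5, 2) − 0.25·(0, 15) = (0.5, -1.75)
Step 2: at (0.5, -1.75), ∇E = (0, 0) → (0.5, -1.75) − 0.25·(0, 0) = (0.5, -1.75)
Step 3: at (0.5, -1.75), ∇E = (0, 0) → (0.5, -1.75) − 0.25·(0, 0) = (0.5, -1.75)
E(0.5, -1.75) = -7.375

-7.375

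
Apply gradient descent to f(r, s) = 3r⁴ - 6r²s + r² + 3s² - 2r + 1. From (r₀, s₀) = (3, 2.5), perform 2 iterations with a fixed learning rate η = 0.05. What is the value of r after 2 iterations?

391.3084

∇f = (12r³ - 12rs + 2r - 2, -6r² + 6s)
(r₁, s₁) = (3, 2.5) − 0.05·(238, -39) = (-8.9, 4.45)
(r₂, s₂) = (-8.9, 4.45) − 0.05·(-8004.168, -448.56) = (391.3084, 26.878)
r = 391.3084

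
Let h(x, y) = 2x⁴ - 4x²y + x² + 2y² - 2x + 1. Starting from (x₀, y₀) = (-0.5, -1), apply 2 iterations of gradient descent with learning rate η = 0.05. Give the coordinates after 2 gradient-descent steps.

∇h = (8x³ - 8xy + 2x - 2, -4x² + 4y)
Step 1: at (-0.5, -1), ∇h = (-8, -5) → (-0.5, -1) − 0.05·(-8, -5) = (-0.1, -0.75)
Step 2: at (-0.1, -0.75), ∇h = (-2.808, -3.04) → (-0.1, -0.75) − 0.05·(-2.808, -3.04) = (0.0404, -0.598)

(0.0404, -0.598)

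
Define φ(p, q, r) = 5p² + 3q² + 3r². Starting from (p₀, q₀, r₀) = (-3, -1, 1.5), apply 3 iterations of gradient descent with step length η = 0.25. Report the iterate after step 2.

(-6.75, -0.25, 0.375)

∇φ = (10p, 6q, 6r)
(p₁, q₁, r₁) = (-3, -1, 1.5) − 0.25·(-30, -6, 9) = (4.5, 0.5, -0.75)
(p₂, q₂, r₂) = (4.5, 0.5, -0.75) − 0.25·(45, 3, -4.5) = (-6.75, -0.25, 0.375)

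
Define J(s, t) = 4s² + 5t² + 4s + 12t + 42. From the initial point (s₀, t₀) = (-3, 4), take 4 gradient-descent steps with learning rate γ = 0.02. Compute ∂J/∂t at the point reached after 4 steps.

21.2992

∇J = (8s + 4, 10t + 12)
(s₁, t₁) = (-3, 4) − 0.02·(-20, 52) = (-2.6, 2.96)
(s₂, t₂) = (-2.6, 2.96) − 0.02·(-16.8, 41.6) = (-2.264, 2.128)
(s₃, t₃) = (-2.264, 2.128) − 0.02·(-14.112, 33.28) = (-1.98176, 1.4624)
(s₄, t₄) = (-1.98176, 1.4624) − 0.02·(-11.85408, 26.624) = (-1.7446784, 0.92992)
∂J/∂t at (-1.7446784, 0.92992) = 21.2992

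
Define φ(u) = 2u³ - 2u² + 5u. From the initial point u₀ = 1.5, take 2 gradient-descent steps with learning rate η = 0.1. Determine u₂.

-0.1875

φ′(u) = 6u² - 4u + 5
u₁ = 1.5 − 0.1·12.5 = 0.25
u₂ = 0.25 − 0.1·4.375 = -0.1875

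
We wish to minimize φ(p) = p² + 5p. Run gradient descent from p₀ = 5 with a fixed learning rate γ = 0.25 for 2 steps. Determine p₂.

-0.625

φ′(p) = 2p + 5
Step 1: φ′(5) = 15; p₁ = 5 − 0.25·15 = 1.25
Step 2: φ′(1.25) = 7.5; p₂ = 1.25 − 0.25·7.5 = -0.625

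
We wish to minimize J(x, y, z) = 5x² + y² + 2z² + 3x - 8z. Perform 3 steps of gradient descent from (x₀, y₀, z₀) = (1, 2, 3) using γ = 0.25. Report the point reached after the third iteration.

∇J = (10x + 3, 2y, 4z - 8)
(x₁, y₁, z₁) = (1, 2, 3) − 0.25·(13, 4, 4) = (-2.25, 1, 2)
(x₂, y₂, z₂) = (-2.25, 1, 2) − 0.25·(-19.5, 2, 0) = (2.625, 0.5, 2)
(x₃, y₃, z₃) = (2.625, 0.5, 2) − 0.25·(29.25, 1, 0) = (-4.6875, 0.25, 2)

(-4.6875, 0.25, 2)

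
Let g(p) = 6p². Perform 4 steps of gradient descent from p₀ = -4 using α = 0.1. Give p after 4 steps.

g′(p) = 12p
Step 1: g′(-4) = -48; p₁ = -4 − 0.1·(-48) = 0.8
Step 2: g′(0.8) = 9.6; p₂ = 0.8 − 0.1·9.6 = -0.16
Step 3: g′(-0.16) = -1.92; p₃ = -0.16 − 0.1·(-1.92) = 0.032
Step 4: g′(0.032) = 0.384; p₄ = 0.032 − 0.1·0.384 = -0.0064

-0.0064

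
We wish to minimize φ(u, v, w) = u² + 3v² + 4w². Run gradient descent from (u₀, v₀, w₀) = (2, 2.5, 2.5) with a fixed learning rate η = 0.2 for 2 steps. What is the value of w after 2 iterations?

0.9

∇φ = (2u, 6v, 8w)
(u₁, v₁, w₁) = (2, 2.5, 2.5) − 0.2·(4, 15, 20) = (1.2, -0.5, -1.5)
(u₂, v₂, w₂) = (1.2, -0.5, -1.5) − 0.2·(2.4, -3, -12) = (0.72, 0.1, 0.9)
w = 0.9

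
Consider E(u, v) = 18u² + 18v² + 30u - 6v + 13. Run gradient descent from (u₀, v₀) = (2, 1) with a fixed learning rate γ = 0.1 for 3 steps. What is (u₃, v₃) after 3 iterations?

(-50.632, -14.48)

∇E = (36u + 30, 36v - 6)
(u₁, v₁) = (2, 1) − 0.1·(102, 30) = (-8.2, -2)
(u₂, v₂) = (-8.2, -2) − 0.1·(-265.2, -78) = (18.32, 5.8)
(u₃, v₃) = (18.32, 5.8) − 0.1·(689.52, 202.8) = (-50.632, -14.48)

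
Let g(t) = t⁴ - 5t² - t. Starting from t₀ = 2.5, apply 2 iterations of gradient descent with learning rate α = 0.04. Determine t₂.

g′(t) = 4t³ - 10t - 1
Step 1: g′(2.5) = 36.5; t₁ = 2.5 − 0.04·36.5 = 1.04
Step 2: g′(1.04) = -6.900544; t₂ = 1.04 − 0.04·(-6.900544) = 1.31602176

1.31602176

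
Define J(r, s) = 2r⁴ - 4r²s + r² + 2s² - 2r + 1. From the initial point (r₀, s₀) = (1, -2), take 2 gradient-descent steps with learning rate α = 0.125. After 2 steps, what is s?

1.75

∇J = (8r³ - 8rs + 2r - 2, -4r² + 4s)
(r₁, s₁) = (1, -2) − 0.125·(24, -12) = (-2, -0.5)
(r₂, s₂) = (-2, -0.5) − 0.125·(-78, -18) = (7.75, 1.75)
s = 1.75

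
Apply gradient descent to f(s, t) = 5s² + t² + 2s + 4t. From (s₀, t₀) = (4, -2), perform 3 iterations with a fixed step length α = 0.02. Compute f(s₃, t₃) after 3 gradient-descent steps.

∇f = (10s + 2, 2t + 4)
(s₁, t₁) = (4, -2) − 0.02·(42, 0) = (3.16, -2)
(s₂, t₂) = (3.16, -2) − 0.02·(33.6, 0) = (2.488, -2)
(s₃, t₃) = (2.488, -2) − 0.02·(26.88, 0) = (1.9504, -2)
f(1.9504, -2) = 18.9211008

18.9211008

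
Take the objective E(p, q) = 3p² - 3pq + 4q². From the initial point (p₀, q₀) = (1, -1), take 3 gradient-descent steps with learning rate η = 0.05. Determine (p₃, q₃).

(0.194125, -0.064875)

∇E = (6p - 3q, -3p + 8q)
(p₁, q₁) = (1, -1) − 0.05·(9, -11) = (0.55, -0.45)
(p₂, q₂) = (0.55, -0.45) − 0.05·(4.65, -5.25) = (0.3175, -0.1875)
(p₃, q₃) = (0.3175, -0.1875) − 0.05·(2.4675, -2.4525) = (0.194125, -0.064875)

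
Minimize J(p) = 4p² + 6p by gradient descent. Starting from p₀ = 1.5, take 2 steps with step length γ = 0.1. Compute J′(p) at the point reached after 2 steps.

0.72

J′(p) = 8p + 6
p₁ = 1.5 − 0.1·18 = -0.3
p₂ = -0.3 − 0.1·3.6 = -0.66
J′(p) at (-0.66) = 0.72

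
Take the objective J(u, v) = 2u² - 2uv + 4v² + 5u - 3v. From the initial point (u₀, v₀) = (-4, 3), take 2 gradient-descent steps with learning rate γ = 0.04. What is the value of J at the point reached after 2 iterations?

∇J = (4u - 2v + 5, -2u + 8v - 3)
(u₁, v₁) = (-4, 3) − 0.04·(-17, 29) = (-3.32, 1.84)
(u₂, v₂) = (-3.32, 1.84) − 0.04·(-11.96, 18.36) = (-2.8416, 1.1056)
J(-2.8416, 1.1056) = 9.79733248

9.79733248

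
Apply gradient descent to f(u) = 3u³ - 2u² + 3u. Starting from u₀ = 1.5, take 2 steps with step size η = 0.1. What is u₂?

-0.6605625

f′(u) = 9u² - 4u + 3
u₁ = 1.5 − 0.1·17.25 = -0.225
u₂ = -0.225 − 0.1·4.355625 = -0.6605625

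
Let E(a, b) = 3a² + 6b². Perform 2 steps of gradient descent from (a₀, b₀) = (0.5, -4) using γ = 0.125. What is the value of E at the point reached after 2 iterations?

6.0029296875

∇E = (6a, 12b)
(a₁, b₁) = (0.5, -4) − 0.125·(3, -48) = (0.125, 2)
(a₂, b₂) = (0.125, 2) − 0.125·(0.75, 24) = (0.03125, -1)
E(0.03125, -1) = 6.0029296875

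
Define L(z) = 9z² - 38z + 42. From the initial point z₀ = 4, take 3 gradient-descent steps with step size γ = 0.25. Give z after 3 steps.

L′(z) = 18z - 38
z₁ = 4 − 0.25·34 = -4.5
z₂ = -4.5 − 0.25·(-119) = 25.25
z₃ = 25.25 − 0.25·416.5 = -78.875

-78.875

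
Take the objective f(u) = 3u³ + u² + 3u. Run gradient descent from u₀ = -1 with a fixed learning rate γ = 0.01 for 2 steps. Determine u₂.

f′(u) = 9u² + 2u + 3
u₁ = -1 − 0.01·10 = -1.1
u₂ = -1.1 − 0.01·11.69 = -1.2169

-1.2169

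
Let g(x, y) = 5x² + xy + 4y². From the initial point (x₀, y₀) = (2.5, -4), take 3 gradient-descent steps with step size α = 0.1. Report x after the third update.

0.025

∇g = (10x + y, x + 8y)
Step 1: at (2.5, -4), ∇g = (21, -29.5) → (2.5, -4) − 0.1·(21, -29.5) = (0.4, -1.05)
Step 2: at (0.4, -1.05), ∇g = (2.95, -8) → (0.4, -1.05) − 0.1·(2.95, -8) = (0.105, -0.25)
Step 3: at (0.105, -0.25), ∇g = (0.8, -1.895) → (0.105, -0.25) − 0.1·(0.8, -1.895) = (0.025, -0.0605)
x = 0.025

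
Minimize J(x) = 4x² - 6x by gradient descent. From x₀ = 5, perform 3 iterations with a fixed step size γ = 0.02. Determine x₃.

J′(x) = 8x - 6
x₁ = 5 − 0.02·34 = 4.32
x₂ = 4.32 − 0.02·28.56 = 3.7488
x₃ = 3.7488 − 0.02·23.9904 = 3.268992

3.268992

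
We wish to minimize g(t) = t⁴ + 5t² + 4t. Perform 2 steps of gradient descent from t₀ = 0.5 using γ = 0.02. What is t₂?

0.16561672

g′(t) = 4t³ + 10t + 4
Step 1: g′(0.5) = 9.5; t₁ = 0.5 − 0.02·9.5 = 0.31
Step 2: g′(0.31) = 7.219164; t₂ = 0.31 − 0.02·7.219164 = 0.16561672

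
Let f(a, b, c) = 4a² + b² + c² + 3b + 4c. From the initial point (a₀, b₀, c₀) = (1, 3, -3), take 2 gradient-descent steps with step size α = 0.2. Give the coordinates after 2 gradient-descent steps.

(0.36, 0.12, -2.36)

∇f = (8a, 2b + 3, 2c + 4)
Step 1: at (1, 3, -3), ∇f = (8, 9, -2) → (1, 3, -3) − 0.2·(8, 9, -2) = (-0.6, 1.2, -2.6)
Step 2: at (-0.6, 1.2, -2.6), ∇f = (-4.8, 5.4, -1.2) → (-0.6, 1.2, -2.6) − 0.2·(-4.8, 5.4, -1.2) = (0.36, 0.12, -2.36)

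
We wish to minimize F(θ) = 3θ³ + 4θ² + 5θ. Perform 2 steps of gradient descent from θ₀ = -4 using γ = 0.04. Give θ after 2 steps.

F′(θ) = 9θ² + 8θ + 5
Step 1: F′(-4) = 117; θ₁ = -4 − 0.04·117 = -8.68
Step 2: F′(-8.68) = 613.6416; θ₂ = -8.68 − 0.04·613.6416 = -33.225664

-33.225664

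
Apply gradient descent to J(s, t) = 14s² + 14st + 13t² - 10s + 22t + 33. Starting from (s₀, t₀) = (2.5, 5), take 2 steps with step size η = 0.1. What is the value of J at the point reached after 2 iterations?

∇J = (28s + 14t - 10, 14s + 26t + 22)
(s₁, t₁) = (2.5, 5) − 0.1·(130, 187) = (-10.5, -13.7)
(s₂, t₂) = (-10.5, -13.7) − 0.1·(-495.8, -481.2) = (39.08, 34.42)
J(39.08, 34.42) = 56014.3332

56014.3332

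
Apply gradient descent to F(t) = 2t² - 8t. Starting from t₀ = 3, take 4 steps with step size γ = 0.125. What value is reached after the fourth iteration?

F′(t) = 4t - 8
t₁ = 3 − 0.125·4 = 2.5
t₂ = 2.5 − 0.125·2 = 2.25
t₃ = 2.25 − 0.125·1 = 2.125
t₄ = 2.125 − 0.125·0.5 = 2.0625

2.0625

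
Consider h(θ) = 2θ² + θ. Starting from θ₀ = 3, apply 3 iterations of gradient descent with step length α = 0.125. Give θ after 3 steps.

h′(θ) = 4θ + 1
Step 1: h′(3) = 13; θ₁ = 3 − 0.125·13 = 1.375
Step 2: h′(1.375) = 6.5; θ₂ = 1.375 − 0.125·6.5 = 0.5625
Step 3: h′(0.5625) = 3.25; θ₃ = 0.5625 − 0.125·3.25 = 0.15625

0.15625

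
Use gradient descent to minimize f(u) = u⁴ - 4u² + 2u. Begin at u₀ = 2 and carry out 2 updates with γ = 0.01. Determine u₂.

1.70445728

f′(u) = 4u³ - 8u + 2
u₁ = 2 − 0.01·18 = 1.82
u₂ = 1.82 − 0.01·11.554272 = 1.70445728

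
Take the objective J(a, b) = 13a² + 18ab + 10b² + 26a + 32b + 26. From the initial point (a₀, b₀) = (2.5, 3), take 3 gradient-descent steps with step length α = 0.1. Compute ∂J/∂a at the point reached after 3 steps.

∇J = (26a + 18b + 26, 18a + 20b + 32)
Step 1: at (2.5, 3), ∇J = (145, 137) → (2.5, 3) − 0.1·(145, 137) = (-12, -10.7)
Step 2: at (-12, -10.7), ∇J = (-478.6, -398) → (-12, -10.7) − 0.1·(-478.6, -398) = (35.86, 29.1)
Step 3: at (35.86, 29.1), ∇J = (1482.16, 1259.48) → (35.86, 29.1) − 0.1·(1482.16, 1259.48) = (-112.356, -96.848)
∂J/∂a at (-112.356, -96.848) = -4638.52

-4638.52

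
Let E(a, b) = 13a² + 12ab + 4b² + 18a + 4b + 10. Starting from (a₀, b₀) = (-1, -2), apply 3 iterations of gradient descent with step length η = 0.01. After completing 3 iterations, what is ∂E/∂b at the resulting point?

-11.557632

∇E = (26a + 12b + 18, 12a + 8b + 4)
Step 1: at (-1, -2), ∇E = (-32, -24) → (-1, -2) − 0.01·(-32, -24) = (-0.68, -1.76)
Step 2: at (-0.68, -1.76), ∇E = (-20.8, -18.24) → (-0.68, -1.76) − 0.01·(-20.8, -18.24) = (-0.472, -1.5776)
Step 3: at (-0.472, -1.5776), ∇E = (-13.2032, -14.2848) → (-0.472, -1.5776) − 0.01·(-13.2032, -14.2848) = (-0.339968, -1.434752)
∂E/∂b at (-0.339968, -1.434752) = -11.557632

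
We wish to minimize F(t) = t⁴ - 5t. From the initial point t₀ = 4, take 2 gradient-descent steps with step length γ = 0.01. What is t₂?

1.40768204

F′(t) = 4t³ - 5
t₁ = 4 − 0.01·251 = 1.49
t₂ = 1.49 − 0.01·8.231796 = 1.40768204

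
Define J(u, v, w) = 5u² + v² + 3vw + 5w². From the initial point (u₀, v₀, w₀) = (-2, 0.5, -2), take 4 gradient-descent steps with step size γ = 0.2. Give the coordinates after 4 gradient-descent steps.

(-2, -0.7104, -3.5648)

∇J = (10u, 2v + 3w, 3v + 10w)
Step 1: at (-2, 0.5, -2), ∇J = (-20, -5, -18.5) → (-2, 0.5, -2) − 0.2·(-20, -5, -18.5) = (2, 1.5, 1.7)
Step 2: at (2, 1.5, 1.7), ∇J = (20, 8.1, 21.5) → (2, 1.5, 1.7) − 0.2·(20, 8.1, 21.5) = (-2, -0.12, -2.6)
Step 3: at (-2, -0.12, -2.6), ∇J = (-20, -8.04, -26.36) → (-2, -0.12, -2.6) − 0.2·(-20, -8.04, -26.36) = (2, 1.488, 2.672)
Step 4: at (2, 1.488, 2.672), ∇J = (20, 10.992, 31.184) → (2, 1.488, 2.672) − 0.2·(20, 10.992, 31.184) = (-2, -0.7104, -3.5648)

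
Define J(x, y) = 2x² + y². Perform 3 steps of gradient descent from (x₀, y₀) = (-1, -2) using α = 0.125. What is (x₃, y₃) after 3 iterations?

∇J = (4x, 2y)
(x₁, y₁) = (-1, -2) − 0.125·(-4, -4) = (-0.5, -1.5)
(x₂, y₂) = (-0.5, -1.5) − 0.125·(-2, -3) = (-0.25, -1.125)
(x₃, y₃) = (-0.25, -1.125) − 0.125·(-1, -2.25) = (-0.125, -0.84375)

(-0.125, -0.84375)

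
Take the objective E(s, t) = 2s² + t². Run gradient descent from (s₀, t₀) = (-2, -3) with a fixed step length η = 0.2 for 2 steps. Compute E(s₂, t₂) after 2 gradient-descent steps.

1.1792

∇E = (4s, 2t)
(s₁, t₁) = (-2, -3) − 0.2·(-8, -6) = (-0.4, -1.8)
(s₂, t₂) = (-0.4, -1.8) − 0.2·(-1.6, -3.6) = (-0.08, -1.08)
E(-0.08, -1.08) = 1.1792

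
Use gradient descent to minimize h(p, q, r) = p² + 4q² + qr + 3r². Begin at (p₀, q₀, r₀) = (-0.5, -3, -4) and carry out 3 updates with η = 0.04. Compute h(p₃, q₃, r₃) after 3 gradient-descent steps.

10.766830486528

∇h = (2p, 8q + r, q + 6r)
(p₁, q₁, r₁) = (-0.5, -3, -4) − 0.04·(-1, -28, -27) = (-0.46, -1.88, -2.92)
(p₂, q₂, r₂) = (-0.46, -1.88, -2.92) − 0.04·(-0.92, -17.96, -19.4) = (-0.4232, -1.1616, -2.144)
(p₃, q₃, r₃) = (-0.4232, -1.1616, -2.144) − 0.04·(-0.8464, -11.4368, -14.0256) = (-0.389344, -0.704128, -1.582976)
h(-0.389344, -0.704128, -1.582976) = 10.766830486528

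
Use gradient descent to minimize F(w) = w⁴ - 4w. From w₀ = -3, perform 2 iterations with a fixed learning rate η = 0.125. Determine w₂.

-654

F′(w) = 4w³ - 4
Step 1: F′(-3) = -112; w₁ = -3 − 0.125·(-112) = 11
Step 2: F′(11) = 5320; w₂ = 11 − 0.125·5320 = -654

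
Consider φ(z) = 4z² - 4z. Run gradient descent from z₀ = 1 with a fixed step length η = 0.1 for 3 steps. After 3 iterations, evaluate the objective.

-0.999936

φ′(z) = 8z - 4
Step 1: φ′(1) = 4; z₁ = 1 − 0.1·4 = 0.6
Step 2: φ′(0.6) = 0.8; z₂ = 0.6 − 0.1·0.8 = 0.52
Step 3: φ′(0.52) = 0.16; z₃ = 0.52 − 0.1·0.16 = 0.504
φ(0.504) = -0.999936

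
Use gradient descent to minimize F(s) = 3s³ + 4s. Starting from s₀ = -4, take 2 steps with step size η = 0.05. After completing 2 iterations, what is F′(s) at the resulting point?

44207.380516

F′(s) = 9s² + 4
Step 1: F′(-4) = 148; s₁ = -4 − 0.05·148 = -11.4
Step 2: F′(-11.4) = 1173.64; s₂ = -11.4 − 0.05·1173.64 = -70.082
F′(s) at (-70.082) = 44207.380516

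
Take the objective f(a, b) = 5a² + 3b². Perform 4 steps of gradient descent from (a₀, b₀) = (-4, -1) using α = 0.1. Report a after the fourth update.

0

∇f = (10a, 6b)
Step 1: at (-4, -1), ∇f = (-40, -6) → (-4, -1) − 0.1·(-40, -6) = (0, -0.4)
Step 2: at (0, -0.4), ∇f = (0, -2.4) → (0, -0.4) − 0.1·(0, -2.4) = (0, -0.16)
Step 3: at (0, -0.16), ∇f = (0, -0.96) → (0, -0.16) − 0.1·(0, -0.96) = (0, -0.064)
Step 4: at (0, -0.064), ∇f = (0, -0.384) → (0, -0.064) − 0.1·(0, -0.384) = (0, -0.0256)
a = 0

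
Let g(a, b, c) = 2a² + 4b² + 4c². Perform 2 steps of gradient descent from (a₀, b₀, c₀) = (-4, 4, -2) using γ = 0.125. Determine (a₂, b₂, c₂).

∇g = (4a, 8b, 8c)
Step 1: at (-4, 4, -2), ∇g = (-16, 32, -16) → (-4, 4, -2) − 0.125·(-16, 32, -16) = (-2, 0, 0)
Step 2: at (-2, 0, 0), ∇g = (-8, 0, 0) → (-2, 0, 0) − 0.125·(-8, 0, 0) = (-1, 0, 0)

(-1, 0, 0)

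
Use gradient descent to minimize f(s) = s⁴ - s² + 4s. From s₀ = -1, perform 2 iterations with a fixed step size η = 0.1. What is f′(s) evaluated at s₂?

f′(s) = 4s³ - 2s + 4
Step 1: f′(-1) = 2; s₁ = -1 − 0.1·2 = -1.2
Step 2: f′(-1.2) = -0.512; s₂ = -1.2 − 0.1·(-0.512) = -1.1488
f′(s) at (-1.1488) = 0.233124134912

0.233124134912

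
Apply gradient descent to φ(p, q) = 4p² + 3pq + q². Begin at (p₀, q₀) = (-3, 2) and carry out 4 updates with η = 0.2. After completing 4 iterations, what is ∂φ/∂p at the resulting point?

-9.3312

∇φ = (8p + 3q, 3p + 2q)
Step 1: at (-3, 2), ∇φ = (-18, -5) → (-3, 2) − 0.2·(-18, -5) = (0.6, 3)
Step 2: at (0.6, 3), ∇φ = (13.8, 7.8) → (0.6, 3) − 0.2·(13.8, 7.8) = (-2.16, 1.44)
Step 3: at (-2.16, 1.44), ∇φ = (-12.96, -3.6) → (-2.16, 1.44) − 0.2·(-12.96, -3.6) = (0.432, 2.16)
Step 4: at (0.432, 2.16), ∇φ = (9.936, 5.616) → (0.432, 2.16) − 0.2·(9.936, 5.616) = (-1.5552, 1.0368)
∂φ/∂p at (-1.5552, 1.0368) = -9.3312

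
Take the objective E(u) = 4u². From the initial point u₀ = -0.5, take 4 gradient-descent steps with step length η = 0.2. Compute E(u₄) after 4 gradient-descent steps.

0.01679616

E′(u) = 8u
Step 1: E′(-0.5) = -4; u₁ = -0.5 − 0.2·(-4) = 0.3
Step 2: E′(0.3) = 2.4; u₂ = 0.3 − 0.2·2.4 = -0.18
Step 3: E′(-0.18) = -1.44; u₃ = -0.18 − 0.2·(-1.44) = 0.108
Step 4: E′(0.108) = 0.864; u₄ = 0.108 − 0.2·0.864 = -0.0648
E(-0.0648) = 0.01679616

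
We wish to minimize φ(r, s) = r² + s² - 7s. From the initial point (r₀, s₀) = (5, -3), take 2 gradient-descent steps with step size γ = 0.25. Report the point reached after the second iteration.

∇φ = (2r, 2s - 7)
Step 1: at (5, -3), ∇φ = (10, -13) → (5, -3) − 0.25·(10, -13) = (2.5, 0.25)
Step 2: at (2.5, 0.25), ∇φ = (5, -6.5) → (2.5, 0.25) − 0.25·(5, -6.5) = (1.25, 1.875)

(1.25, 1.875)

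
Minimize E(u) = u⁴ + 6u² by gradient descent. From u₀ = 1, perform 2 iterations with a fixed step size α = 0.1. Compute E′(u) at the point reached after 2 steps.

E′(u) = 4u³ + 12u
u₁ = 1 − 0.1·16 = -0.6
u₂ = -0.6 − 0.1·(-8.064) = 0.2064
E′(u) at (0.2064) = 2.511971352576

2.511971352576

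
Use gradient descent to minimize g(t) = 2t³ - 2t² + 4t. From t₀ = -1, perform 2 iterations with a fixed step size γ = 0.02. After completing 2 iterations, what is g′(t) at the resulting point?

g′(t) = 6t² - 4t + 4
t₁ = -1 − 0.02·14 = -1.28
t₂ = -1.28 − 0.02·18.9504 = -1.659008
g′(t) at (-1.659008) = 27.149877264384

27.149877264384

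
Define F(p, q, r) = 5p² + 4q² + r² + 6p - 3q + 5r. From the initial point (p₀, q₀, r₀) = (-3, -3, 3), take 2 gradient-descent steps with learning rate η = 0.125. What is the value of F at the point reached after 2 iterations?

1.0712890625

∇F = (10p + 6, 8q - 3, 2r + 5)
Step 1: at (-3, -3, 3), ∇F = (-24, -27, 11) → (-3, -3, 3) − 0.125·(-24, -27, 11) = (0, 0.375, 1.625)
Step 2: at (0, 0.375, 1.625), ∇F = (6, 0, 8.25) → (0, 0.375, 1.625) − 0.125·(6, 0, 8.25) = (-0.75, 0.375, 0.59375)
F(-0.75, 0.375, 0.59375) = 1.0712890625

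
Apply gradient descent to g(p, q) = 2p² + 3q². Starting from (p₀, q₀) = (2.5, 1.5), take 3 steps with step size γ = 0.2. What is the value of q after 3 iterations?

-0.012

∇g = (4p, 6q)
(p₁, q₁) = (2.5, 1.5) − 0.2·(10, 9) = (0.5, -0.3)
(p₂, q₂) = (0.5, -0.3) − 0.2·(2, -1.8) = (0.1, 0.06)
(p₃, q₃) = (0.1, 0.06) − 0.2·(0.4, 0.36) = (0.02, -0.012)
q = -0.012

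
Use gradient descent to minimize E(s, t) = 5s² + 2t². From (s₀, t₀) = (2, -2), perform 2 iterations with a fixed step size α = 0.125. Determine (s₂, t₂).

∇E = (10s, 4t)
(s₁, t₁) = (2, -2) − 0.125·(20, -8) = (-0.5, -1)
(s₂, t₂) = (-0.5, -1) − 0.125·(-5, -4) = (0.125, -0.5)

(0.125, -0.5)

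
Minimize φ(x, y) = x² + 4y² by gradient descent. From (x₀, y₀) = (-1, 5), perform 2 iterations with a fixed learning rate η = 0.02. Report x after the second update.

∇φ = (2x, 8y)
(x₁, y₁) = (-1, 5) − 0.02·(-2, 40) = (-0.96, 4.2)
(x₂, y₂) = (-0.96, 4.2) − 0.02·(-1.92, 33.6) = (-0.9216, 3.528)
x = -0.9216

-0.9216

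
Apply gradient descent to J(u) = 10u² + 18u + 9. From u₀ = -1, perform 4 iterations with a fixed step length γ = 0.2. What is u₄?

-9

J′(u) = 20u + 18
u₁ = -1 − 0.2·(-2) = -0.6
u₂ = -0.6 − 0.2·6 = -1.8
u₃ = -1.8 − 0.2·(-18) = 1.8
u₄ = 1.8 − 0.2·54 = -9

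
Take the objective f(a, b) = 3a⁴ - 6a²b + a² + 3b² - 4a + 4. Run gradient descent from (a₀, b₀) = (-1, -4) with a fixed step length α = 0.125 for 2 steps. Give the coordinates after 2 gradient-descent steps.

∇f = (12a³ - 12ab + 2a - 4, -6a² + 6b)
(a₁, b₁) = (-1, -4) − 0.125·(-66, -30) = (7.25, -0.25)
(a₂, b₂) = (7.25, -0.25) − 0.125·(4605.1875, -316.875) = (-568.3984375, 39.359375)

(-568.3984375, 39.359375)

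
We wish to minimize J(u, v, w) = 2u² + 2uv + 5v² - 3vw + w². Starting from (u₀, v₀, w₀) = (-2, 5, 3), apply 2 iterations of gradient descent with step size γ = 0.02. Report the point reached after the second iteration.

(-2.0472, 3.6804, 3.3084)

∇J = (4u + 2v, 2u + 10v - 3w, -3v + 2w)
(u₁, v₁, w₁) = (-2, 5, 3) − 0.02·(2, 37, -9) = (-2.04, 4.26, 3.18)
(u₂, v₂, w₂) = (-2.04, 4.26, 3.18) − 0.02·(0.36, 28.98, -6.42) = (-2.0472, 3.6804, 3.3084)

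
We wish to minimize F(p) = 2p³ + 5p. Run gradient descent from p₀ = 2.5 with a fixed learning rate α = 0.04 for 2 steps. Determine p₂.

0.4464

F′(p) = 6p² + 5
Step 1: F′(2.5) = 42.5; p₁ = 2.5 − 0.04·42.5 = 0.8
Step 2: F′(0.8) = 8.84; p₂ = 0.8 − 0.04·8.84 = 0.4464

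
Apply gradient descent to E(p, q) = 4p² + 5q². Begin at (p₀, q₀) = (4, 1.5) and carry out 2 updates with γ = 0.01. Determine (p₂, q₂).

(3.3856, 1.215)

∇E = (8p, 10q)
(p₁, q₁) = (4, 1.5) − 0.01·(32, 15) = (3.68, 1.35)
(p₂, q₂) = (3.68, 1.35) − 0.01·(29.44, 13.5) = (3.3856, 1.215)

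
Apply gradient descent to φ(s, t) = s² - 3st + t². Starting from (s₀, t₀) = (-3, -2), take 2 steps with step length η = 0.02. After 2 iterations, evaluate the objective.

∇φ = (2s - 3t, -3s + 2t)
Step 1: at (-3, -2), ∇φ = (0, 5) → (-3, -2) − 0.02·(0, 5) = (-3, -2.1)
Step 2: at (-3, -2.1), ∇φ = (0.3, 4.8) → (-3, -2.1) − 0.02·(0.3, 4.8) = (-3.006, -2.196)
φ(-3.006, -2.196) = -5.945076

-5.945076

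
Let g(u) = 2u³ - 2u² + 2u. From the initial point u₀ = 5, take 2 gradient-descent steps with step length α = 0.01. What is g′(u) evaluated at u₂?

g′(u) = 6u² - 4u + 2
Step 1: g′(5) = 132; u₁ = 5 − 0.01·132 = 3.68
Step 2: g′(3.68) = 68.5344; u₂ = 3.68 − 0.01·68.5344 = 2.994656
g′(u) at (2.994656) = 43.829163350016

43.829163350016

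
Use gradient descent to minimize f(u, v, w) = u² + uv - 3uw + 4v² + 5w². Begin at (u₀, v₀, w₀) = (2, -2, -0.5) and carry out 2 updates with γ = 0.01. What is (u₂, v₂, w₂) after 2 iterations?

(1.9326, -1.73085, -0.29205)

∇f = (2u + v - 3w, u + 8v, -3u + 10w)
(u₁, v₁, w₁) = (2, -2, -0.5) − 0.01·(3.5, -14, -11) = (1.965, -1.86, -0.39)
(u₂, v₂, w₂) = (1.965, -1.86, -0.39) − 0.01·(3.24, -12.915, -9.795) = (1.9326, -1.73085, -0.29205)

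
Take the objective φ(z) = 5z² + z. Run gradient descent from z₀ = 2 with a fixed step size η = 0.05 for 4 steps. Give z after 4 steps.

φ′(z) = 10z + 1
z₁ = 2 − 0.05·21 = 0.95
z₂ = 0.95 − 0.05·10.5 = 0.425
z₃ = 0.425 − 0.05·5.25 = 0.1625
z₄ = 0.1625 − 0.05·2.625 = 0.03125

0.03125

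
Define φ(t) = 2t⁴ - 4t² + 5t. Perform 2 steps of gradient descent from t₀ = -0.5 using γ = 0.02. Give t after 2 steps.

-0.81960064

φ′(t) = 8t³ - 8t + 5
Step 1: φ′(-0.5) = 8; t₁ = -0.5 − 0.02·8 = -0.66
Step 2: φ′(-0.66) = 7.980032; t₂ = -0.66 − 0.02·7.980032 = -0.81960064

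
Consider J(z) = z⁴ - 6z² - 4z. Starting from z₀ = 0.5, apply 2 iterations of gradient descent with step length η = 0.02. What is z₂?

0.90931928

J′(z) = 4z³ - 12z - 4
Step 1: J′(0.5) = -9.5; z₁ = 0.5 − 0.02·(-9.5) = 0.69
Step 2: J′(0.69) = -10.965964; z₂ = 0.69 − 0.02·(-10.965964) = 0.90931928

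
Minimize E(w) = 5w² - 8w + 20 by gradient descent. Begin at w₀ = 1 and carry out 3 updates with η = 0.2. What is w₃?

0.6

E′(w) = 10w - 8
w₁ = 1 − 0.2·2 = 0.6
w₂ = 0.6 − 0.2·(-2) = 1
w₃ = 1 − 0.2·2 = 0.6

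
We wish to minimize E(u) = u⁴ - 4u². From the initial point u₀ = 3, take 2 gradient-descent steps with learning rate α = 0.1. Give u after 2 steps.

E′(u) = 4u³ - 8u
u₁ = 3 − 0.1·84 = -5.4
u₂ = -5.4 − 0.1·(-586.656) = 53.2656

53.2656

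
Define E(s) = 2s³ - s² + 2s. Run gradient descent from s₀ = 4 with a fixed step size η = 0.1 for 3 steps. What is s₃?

-295.304

E′(s) = 6s² - 2s + 2
Step 1: E′(4) = 90; s₁ = 4 − 0.1·90 = -5
Step 2: E′(-5) = 162; s₂ = -5 − 0.1·162 = -21.2
Step 3: E′(-21.2) = 2741.04; s₃ = -21.2 − 0.1·2741.04 = -295.304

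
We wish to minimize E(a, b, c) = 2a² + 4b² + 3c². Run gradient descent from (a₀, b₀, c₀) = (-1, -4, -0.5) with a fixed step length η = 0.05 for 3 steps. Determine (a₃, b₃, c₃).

(-0.512, -0.864, -0.1715)

∇E = (4a, 8b, 6c)
(a₁, b₁, c₁) = (-1, -4, -0.5) − 0.05·(-4, -32, -3) = (-0.8, -2.4, -0.35)
(a₂, b₂, c₂) = (-0.8, -2.4, -0.35) − 0.05·(-3.2, -19.2, -2.1) = (-0.64, -1.44, -0.245)
(a₃, b₃, c₃) = (-0.64, -1.44, -0.245) − 0.05·(-2.56, -11.52, -1.47) = (-0.512, -0.864, -0.1715)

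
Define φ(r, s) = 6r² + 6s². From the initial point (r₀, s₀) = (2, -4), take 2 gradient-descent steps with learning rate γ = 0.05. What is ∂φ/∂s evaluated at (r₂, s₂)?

-7.68

∇φ = (12r, 12s)
(r₁, s₁) = (2, -4) − 0.05·(24, -48) = (0.8, -1.6)
(r₂, s₂) = (0.8, -1.6) − 0.05·(9.6, -19.2) = (0.32, -0.64)
∂φ/∂s at (0.32, -0.64) = -7.68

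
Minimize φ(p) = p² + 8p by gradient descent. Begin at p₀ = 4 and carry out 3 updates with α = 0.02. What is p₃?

3.077888

φ′(p) = 2p + 8
p₁ = 4 − 0.02·16 = 3.68
p₂ = 3.68 − 0.02·15.36 = 3.3728
p₃ = 3.3728 − 0.02·14.7456 = 3.077888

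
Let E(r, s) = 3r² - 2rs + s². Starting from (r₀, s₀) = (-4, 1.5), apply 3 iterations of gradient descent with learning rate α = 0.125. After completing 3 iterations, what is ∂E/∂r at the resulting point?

∇E = (6r - 2s, -2r + 2s)
(r₁, s₁) = (-4, 1.5) − 0.125·(-27, 11) = (-0.625, 0.125)
(r₂, s₂) = (-0.625, 0.125) − 0.125·(-4, 1.5) = (-0.125, -0.0625)
(r₃, s₃) = (-0.125, -0.0625) − 0.125·(-0.625, 0.125) = (-0.046875, -0.078125)
∂E/∂r at (-0.046875, -0.078125) = -0.125

-0.125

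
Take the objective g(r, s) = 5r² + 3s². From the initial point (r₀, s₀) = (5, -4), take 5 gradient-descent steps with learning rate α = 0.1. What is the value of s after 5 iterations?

∇g = (10r, 6s)
Step 1: at (5, -4), ∇g = (50, -24) → (5, -4) − 0.1·(50, -24) = (0, -1.6)
Step 2: at (0, -1.6), ∇g = (0, -9.6) → (0, -1.6) − 0.1·(0, -9.6) = (0, -0.64)
Step 3: at (0, -0.64), ∇g = (0, -3.84) → (0, -0.64) − 0.1·(0, -3.84) = (0, -0.256)
Step 4: at (0, -0.256), ∇g = (0, -1.536) → (0, -0.256) − 0.1·(0, -1.536) = (0, -0.1024)
Step 5: at (0, -0.1024), ∇g = (0, -0.6144) → (0, -0.1024) − 0.1·(0, -0.6144) = (0, -0.04096)
s = -0.04096

-0.04096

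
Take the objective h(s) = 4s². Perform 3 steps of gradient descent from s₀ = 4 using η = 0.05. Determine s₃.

0.864

h′(s) = 8s
Step 1: h′(4) = 32; s₁ = 4 − 0.05·32 = 2.4
Step 2: h′(2.4) = 19.2; s₂ = 2.4 − 0.05·19.2 = 1.44
Step 3: h′(1.44) = 11.52; s₃ = 1.44 − 0.05·11.52 = 0.864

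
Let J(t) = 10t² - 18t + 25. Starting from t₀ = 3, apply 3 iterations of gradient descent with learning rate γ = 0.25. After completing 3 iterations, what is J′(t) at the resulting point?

J′(t) = 20t - 18
Step 1: J′(3) = 42; t₁ = 3 − 0.25·42 = -7.5
Step 2: J′(-7.5) = -168; t₂ = -7.5 − 0.25·(-168) = 34.5
Step 3: J′(34.5) = 672; t₃ = 34.5 − 0.25·672 = -133.5
J′(t) at (-133.5) = -2688

-2688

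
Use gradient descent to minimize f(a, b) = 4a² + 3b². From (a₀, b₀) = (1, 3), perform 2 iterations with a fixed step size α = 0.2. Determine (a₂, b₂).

(0.36, 0.12)

∇f = (8a, 6b)
(a₁, b₁) = (1, 3) − 0.2·(8, 18) = (-0.6, -0.6)
(a₂, b₂) = (-0.6, -0.6) − 0.2·(-4.8, -3.6) = (0.36, 0.12)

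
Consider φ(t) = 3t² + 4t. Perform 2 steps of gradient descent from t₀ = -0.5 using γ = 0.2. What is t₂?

φ′(t) = 6t + 4
t₁ = -0.5 − 0.2·1 = -0.7
t₂ = -0.7 − 0.2·(-0.2) = -0.66

-0.66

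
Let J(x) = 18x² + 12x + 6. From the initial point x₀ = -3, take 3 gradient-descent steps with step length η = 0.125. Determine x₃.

114

J′(x) = 36x + 12
x₁ = -3 − 0.125·(-96) = 9
x₂ = 9 − 0.125·336 = -33
x₃ = -33 − 0.125·(-1176) = 114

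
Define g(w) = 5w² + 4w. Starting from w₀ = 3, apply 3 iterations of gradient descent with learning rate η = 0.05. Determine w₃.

0.025

g′(w) = 10w + 4
w₁ = 3 − 0.05·34 = 1.3
w₂ = 1.3 − 0.05·17 = 0.45
w₃ = 0.45 − 0.05·8.5 = 0.025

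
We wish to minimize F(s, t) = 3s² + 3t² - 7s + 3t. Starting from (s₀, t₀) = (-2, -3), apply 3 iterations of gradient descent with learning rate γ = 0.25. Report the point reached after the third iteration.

∇F = (6s - 7, 6t + 3)
(s₁, t₁) = (-2, -3) − 0.25·(-19, -15) = (2.75, 0.75)
(s₂, t₂) = (2.75, 0.75) − 0.25·(9.5, 7.5) = (0.375, -1.125)
(s₃, t₃) = (0.375, -1.125) − 0.25·(-4.75, -3.75) = (1.5625, -0.1875)

(1.5625, -0.1875)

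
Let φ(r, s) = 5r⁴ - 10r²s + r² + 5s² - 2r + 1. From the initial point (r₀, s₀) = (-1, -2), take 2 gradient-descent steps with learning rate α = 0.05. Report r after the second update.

∇φ = (20r³ - 20rs + 2r - 2, -10r² + 10s)
Step 1: at (-1, -2), ∇φ = (-64, -30) → (-1, -2) − 0.05·(-64, -30) = (2.2, -0.5)
Step 2: at (2.2, -0.5), ∇φ = (237.36, -53.4) → (2.2, -0.5) − 0.05·(237.36, -53.4) = (-9.668, 2.17)
r = -9.668

-9.668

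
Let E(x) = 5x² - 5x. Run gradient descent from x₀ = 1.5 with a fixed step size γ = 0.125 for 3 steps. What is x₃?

E′(x) = 10x - 5
Step 1: E′(1.5) = 10; x₁ = 1.5 − 0.125·10 = 0.25
Step 2: E′(0.25) = -2.5; x₂ = 0.25 − 0.125·(-2.5) = 0.5625
Step 3: E′(0.5625) = 0.625; x₃ = 0.5625 − 0.125·0.625 = 0.484375

0.484375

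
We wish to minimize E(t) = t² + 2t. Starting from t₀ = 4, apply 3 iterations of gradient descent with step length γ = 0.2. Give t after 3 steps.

E′(t) = 2t + 2
t₁ = 4 − 0.2·10 = 2
t₂ = 2 − 0.2·6 = 0.8
t₃ = 0.8 − 0.2·3.6 = 0.08

0.08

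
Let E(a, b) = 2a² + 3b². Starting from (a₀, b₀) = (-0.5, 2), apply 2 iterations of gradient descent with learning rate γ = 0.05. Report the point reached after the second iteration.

(-0.32, 0.98)

∇E = (4a, 6b)
Step 1: at (-0.5, 2), ∇E = (-2, 12) → (-0.5, 2) − 0.05·(-2, 12) = (-0.4, 1.4)
Step 2: at (-0.4, 1.4), ∇E = (-1.6, 8.4) → (-0.4, 1.4) − 0.05·(-1.6, 8.4) = (-0.32, 0.98)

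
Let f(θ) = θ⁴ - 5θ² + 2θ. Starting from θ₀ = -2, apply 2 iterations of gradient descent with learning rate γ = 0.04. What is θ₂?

f′(θ) = 4θ³ - 10θ + 2
Step 1: f′(-2) = -10; θ₁ = -2 − 0.04·(-10) = -1.6
Step 2: f′(-1.6) = 1.616; θ₂ = -1.6 − 0.04·1.616 = -1.66464

-1.66464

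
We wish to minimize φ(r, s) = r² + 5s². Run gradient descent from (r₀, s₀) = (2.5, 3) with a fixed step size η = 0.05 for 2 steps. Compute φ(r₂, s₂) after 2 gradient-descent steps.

6.913125

∇φ = (2r, 10s)
(r₁, s₁) = (2.5, 3) − 0.05·(5, 30) = (2.25, 1.5)
(r₂, s₂) = (2.25, 1.5) − 0.05·(4.5, 15) = (2.025, 0.75)
φ(2.025, 0.75) = 6.913125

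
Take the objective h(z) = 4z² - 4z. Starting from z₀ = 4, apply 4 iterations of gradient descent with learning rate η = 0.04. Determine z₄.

h′(z) = 8z - 4
Step 1: h′(4) = 28; z₁ = 4 − 0.04·28 = 2.88
Step 2: h′(2.88) = 19.04; z₂ = 2.88 − 0.04·19.04 = 2.1184
Step 3: h′(2.1184) = 12.9472; z₃ = 2.1184 − 0.04·12.9472 = 1.600512
Step 4: h′(1.600512) = 8.804096; z₄ = 1.600512 − 0.04·8.804096 = 1.24834816

1.24834816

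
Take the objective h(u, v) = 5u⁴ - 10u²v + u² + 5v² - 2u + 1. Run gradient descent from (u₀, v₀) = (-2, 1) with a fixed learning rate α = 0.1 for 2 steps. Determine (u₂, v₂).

∇h = (20u³ - 20uv + 2u - 2, -10u² + 10v)
(u₁, v₁) = (-2, 1) − 0.1·(-126, -30) = (10.6, 4)
(u₂, v₂) = (10.6, 4) − 0.1·(22991.52, -1083.6) = (-2288.552, 112.36)

(-2288.552, 112.36)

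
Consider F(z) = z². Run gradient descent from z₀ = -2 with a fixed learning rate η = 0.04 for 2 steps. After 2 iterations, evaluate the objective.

F′(z) = 2z
z₁ = -2 − 0.04·(-4) = -1.84
z₂ = -1.84 − 0.04·(-3.68) = -1.6928
F(-1.6928) = 2.86557184

2.86557184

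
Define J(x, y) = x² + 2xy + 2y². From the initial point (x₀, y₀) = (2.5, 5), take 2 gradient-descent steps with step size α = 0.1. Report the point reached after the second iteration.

∇J = (2x + 2y, 2x + 4y)
Step 1: at (2.5, 5), ∇J = (15, 25) → (2.5, 5) − 0.1·(15, 25) = (1, 2.5)
Step 2: at (1, 2.5), ∇J = (7, 12) → (1, 2.5) − 0.1·(7, 12) = (0.3, 1.3)

(0.3, 1.3)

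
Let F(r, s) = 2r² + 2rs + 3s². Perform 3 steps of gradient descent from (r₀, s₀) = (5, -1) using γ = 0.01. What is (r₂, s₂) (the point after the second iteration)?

∇F = (4r + 2s, 2r + 6s)
Step 1: at (5, -1), ∇F = (18, 4) → (5, -1) − 0.01·(18, 4) = (4.82, -1.04)
Step 2: at (4.82, -1.04), ∇F = (17.2, 3.4) → (4.82, -1.04) − 0.01·(17.2, 3.4) = (4.648, -1.074)

(4.648, -1.074)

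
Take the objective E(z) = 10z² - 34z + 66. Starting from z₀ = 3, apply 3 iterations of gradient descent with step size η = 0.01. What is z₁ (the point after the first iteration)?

2.74

E′(z) = 20z - 34
z₁ = 3 − 0.01·26 = 2.74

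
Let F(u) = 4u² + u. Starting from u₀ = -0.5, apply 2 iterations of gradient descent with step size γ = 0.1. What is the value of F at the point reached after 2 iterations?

F′(u) = 8u + 1
u₁ = -0.5 − 0.1·(-3) = -0.2
u₂ = -0.2 − 0.1·(-0.6) = -0.14
F(-0.14) = -0.0616

-0.0616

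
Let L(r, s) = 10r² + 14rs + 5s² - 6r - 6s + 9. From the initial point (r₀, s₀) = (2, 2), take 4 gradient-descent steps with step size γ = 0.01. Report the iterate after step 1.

(1.38, 1.58)

∇L = (20r + 14s - 6, 14r + 10s - 6)
Step 1: at (2, 2), ∇L = (62, 42) → (2, 2) − 0.01·(62, 42) = (1.38, 1.58)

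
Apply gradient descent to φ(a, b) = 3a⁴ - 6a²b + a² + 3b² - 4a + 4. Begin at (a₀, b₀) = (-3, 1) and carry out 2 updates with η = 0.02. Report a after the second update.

-1.91025664

∇φ = (12a³ - 12ab + 2a - 4, -6a² + 6b)
(a₁, b₁) = (-3, 1) − 0.02·(-298, -48) = (2.96, 1.96)
(a₂, b₂) = (2.96, 1.96) − 0.02·(243.512832, -40.8096) = (-1.91025664, 2.776192)
a = -1.91025664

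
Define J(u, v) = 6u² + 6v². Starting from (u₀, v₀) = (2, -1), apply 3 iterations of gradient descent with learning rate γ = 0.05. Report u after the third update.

0.128

∇J = (12u, 12v)
(u₁, v₁) = (2, -1) − 0.05·(24, -12) = (0.8, -0.4)
(u₂, v₂) = (0.8, -0.4) − 0.05·(9.6, -4.8) = (0.32, -0.16)
(u₃, v₃) = (0.32, -0.16) − 0.05·(3.84, -1.92) = (0.128, -0.064)
u = 0.128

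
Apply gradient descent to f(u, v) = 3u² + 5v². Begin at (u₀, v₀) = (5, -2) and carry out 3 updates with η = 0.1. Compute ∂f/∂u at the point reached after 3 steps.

1.92

∇f = (6u, 10v)
(u₁, v₁) = (5, -2) − 0.1·(30, -20) = (2, 0)
(u₂, v₂) = (2, 0) − 0.1·(12, 0) = (0.8, 0)
(u₃, v₃) = (0.8, 0) − 0.1·(4.8, 0) = (0.32, 0)
∂f/∂u at (0.32, 0) = 1.92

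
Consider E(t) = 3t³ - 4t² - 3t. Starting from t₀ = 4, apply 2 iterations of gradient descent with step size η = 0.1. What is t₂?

E′(t) = 9t² - 8t - 3
t₁ = 4 − 0.1·109 = -6.9
t₂ = -6.9 − 0.1·480.69 = -54.969

-54.969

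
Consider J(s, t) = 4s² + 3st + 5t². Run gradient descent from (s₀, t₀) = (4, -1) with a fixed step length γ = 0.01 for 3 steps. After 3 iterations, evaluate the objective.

∇J = (8s + 3t, 3s + 10t)
(s₁, t₁) = (4, -1) − 0.01·(29, 2) = (3.71, -1.02)
(s₂, t₂) = (3.71, -1.02) − 0.01·(26.62, 0.93) = (3.4438, -1.0293)
(s₃, t₃) = (3.4438, -1.0293) − 0.01·(24.4625, 0.0384) = (3.199175, -1.029684)
J(3.199175, -1.029684) = 36.35771048968

36.35771048968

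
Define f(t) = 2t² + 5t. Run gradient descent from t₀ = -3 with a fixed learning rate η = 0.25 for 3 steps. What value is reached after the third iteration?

f′(t) = 4t + 5
t₁ = -3 − 0.25·(-7) = -1.25
t₂ = -1.25 − 0.25·0 = -1.25
t₃ = -1.25 − 0.25·0 = -1.25

-1.25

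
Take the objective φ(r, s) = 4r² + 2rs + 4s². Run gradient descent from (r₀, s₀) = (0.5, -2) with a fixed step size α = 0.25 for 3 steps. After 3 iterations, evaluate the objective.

64.21875

∇φ = (8r + 2s, 2r + 8s)
Step 1: at (0.5, -2), ∇φ = (0, -15) → (0.5, -2) − 0.25·(0, -15) = (0.5, 1.75)
Step 2: at (0.5, 1.75), ∇φ = (7.5, 15) → (0.5, 1.75) − 0.25·(7.5, 15) = (-1.375, -2)
Step 3: at (-1.375, -2), ∇φ = (-15, -18.75) → (-1.375, -2) − 0.25·(-15, -18.75) = (2.375, 2.6875)
φ(2.375, 2.6875) = 64.21875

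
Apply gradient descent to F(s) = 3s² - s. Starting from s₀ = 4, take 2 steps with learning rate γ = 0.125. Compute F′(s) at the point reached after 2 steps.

F′(s) = 6s - 1
s₁ = 4 − 0.125·23 = 1.125
s₂ = 1.125 − 0.125·5.75 = 0.40625
F′(s) at (0.40625) = 1.4375

1.4375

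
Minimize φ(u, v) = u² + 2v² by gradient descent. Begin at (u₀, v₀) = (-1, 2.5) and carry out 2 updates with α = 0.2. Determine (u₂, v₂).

(-0.36, 0.1)

∇φ = (2u, 4v)
Step 1: at (-1, 2.5), ∇φ = (-2, 10) → (-1, 2.5) − 0.2·(-2, 10) = (-0.6, 0.5)
Step 2: at (-0.6, 0.5), ∇φ = (-1.2, 2) → (-0.6, 0.5) − 0.2·(-1.2, 2) = (-0.36, 0.1)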